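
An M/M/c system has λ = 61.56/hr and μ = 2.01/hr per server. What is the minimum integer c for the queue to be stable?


Stability requires cμ > λ ⇔ c > λ/μ.
λ/μ = 61.56/2.01 = 30.6269
Minimum integer c = ⌊30.6269⌋ + 1 = 31
Check: 31·2.01 = 62.31 > 61.56, while 30·2.01 = 60.30 ≤ 61.56

Final: 31 servers


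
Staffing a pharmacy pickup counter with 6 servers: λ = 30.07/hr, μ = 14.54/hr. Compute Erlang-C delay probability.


a = λ/μ = 2.0681; ρ = a/6 = 0.3447
P₀ = 0.126198 (from M/M/c formula)
C(c,a) = [a^c/(c!(1−ρ))]·P₀ = [78.23735/(720·0.6553)]·0.126198
= 0.16582·0.126198 = 0.020926

Final: 0.020926


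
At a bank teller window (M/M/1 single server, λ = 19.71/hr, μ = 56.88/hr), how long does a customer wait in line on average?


ρ = 19.71/56.88 = 0.3465
Wq = ρ/(μ−λ) = 0.3465/(56.88 − 19.71) = 0.3465/37.17 = 0.009323 hr

Final: 0.009323 hr


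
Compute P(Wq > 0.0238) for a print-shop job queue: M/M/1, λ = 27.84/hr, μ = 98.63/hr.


ρ = 27.84/98.63 = 0.2823
P(Wq > t) = ρ·e^{−(μ−λ)t} = 0.2823·e^{−1.6848}
= 0.2823·0.185481 = 0.052355

Final: 0.052355


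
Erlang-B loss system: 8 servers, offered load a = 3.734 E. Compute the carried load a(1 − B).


B(8,3.734) = 0.022727 (Erlang-B)
Carried load = a(1 − B) = 3.734·(1 − 0.022727) = 3.734·0.977273 = 3.6491 E

Final: 3.6491 Erlangs


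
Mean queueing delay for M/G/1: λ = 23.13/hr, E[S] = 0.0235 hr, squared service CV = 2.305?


ρ = λ·E[S] = 23.13·0.0235 = 0.5436
E[S²] = E[S]²(1+C_s²) = 0.0235²·(1+2.305) = 0.001825
Wq = λ·E[S²]/(2(1−ρ)) = 23.13·0.001825/(2·0.4564) = 0.04624 hr

Final: 0.04624 hr


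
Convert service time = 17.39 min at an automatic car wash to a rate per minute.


μ = 1/(service time) in consistent units.
1 minute = 1 min, so μ = 1/17.39 = 0.05750 per minute

Final: 0.05750 /min


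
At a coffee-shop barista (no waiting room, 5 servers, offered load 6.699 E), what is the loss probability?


B(c,a) = (a^c/c!) / Σ_{k=0}^{c} a^k/k!
a^5/5! = 112.426488
Σ terms (k=0..5): 1.00000 + 6.69900 + 22.43830 + 50.10473 + 83.91289 + 112.42649 = 276.581401
B = 112.426488/276.581401 = 0.406486

Final: 0.406486


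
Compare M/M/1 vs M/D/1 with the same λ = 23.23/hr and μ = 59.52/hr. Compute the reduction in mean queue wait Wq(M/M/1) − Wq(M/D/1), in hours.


ρ = 23.23/59.52 = 0.3903
Wq(M/M/1) = ρ/(μ−λ) = 0.3903/36.29 = 0.01075 hr
Wq(M/D/1) = ρ/(2(μ−λ)) = 0.005377 hr
Savings = 0.01075 − 0.005377 = 0.005377 hr

Final: 0.005377 hr


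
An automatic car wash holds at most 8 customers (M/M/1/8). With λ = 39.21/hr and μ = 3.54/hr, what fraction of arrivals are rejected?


ρ = λ/μ = 39.21/3.54 = 11.0763
P_K = (1−ρ)ρ^K/(1−ρ^(K+1)) = (-10.0763·226541954.036360)/(1 − 2509240118.012898)
= -2282698163.976539/-2509240117.012898 = 0.909717

Final: 0.909717


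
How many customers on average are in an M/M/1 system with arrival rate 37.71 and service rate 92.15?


ρ = λ/μ = 37.71/92.15 = 0.4092
L = ρ/(1−ρ) = 0.4092/(1 − 0.4092) = 0.4092/0.5908 = 0.6927

Final: 0.6927


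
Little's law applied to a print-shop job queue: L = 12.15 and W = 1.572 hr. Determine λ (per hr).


λ = L/W = 12.15/1.572 = 7.7290 /hr

Final: 7.7290 /hr


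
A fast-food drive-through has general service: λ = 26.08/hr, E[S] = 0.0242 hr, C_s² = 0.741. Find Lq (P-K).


ρ = λ·E[S] = 26.08·0.0242 = 0.6311
Lq = ρ²(1+C_s²)/(2(1−ρ)) = 0.3983·(1+0.741)/(2·0.3689)
= 0.3983·1.7410/0.7377 = 0.94004

Final: 0.94004


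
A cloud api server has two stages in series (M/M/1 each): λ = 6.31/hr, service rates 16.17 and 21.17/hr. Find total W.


Each node sees arrival rate λ = 6.31/hr (tandem ⇒ throughput preserved).
W₁ = 1/(μ₁−λ) = 1/(16.17−6.31) = 0.10142 hr
W₂ = 1/(μ₂−λ) = 1/(21.17−6.31) = 0.06729 hr
W_total = W₁ + W₂ = 0.10142 + 0.06729 = 0.16871 hr

Final: 0.16871 hr


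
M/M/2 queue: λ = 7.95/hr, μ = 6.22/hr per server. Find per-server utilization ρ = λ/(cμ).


ρ = λ/(cμ) = 7.95/(2·6.22) = 7.95/12.44 = 0.6391

Final: 0.6391


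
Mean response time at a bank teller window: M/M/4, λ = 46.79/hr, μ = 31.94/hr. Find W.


a = 1.4649; ρ = 0.3662; P₀ = 0.229111
Lq = P₀·a^c·ρ/(c!(1−ρ)²) = 0.04009
Wq = Lq/λ = 0.04009/46.79 = 0.0008567 hr
W = Wq + 1/μ = 0.0008567 + 0.03131 = 0.03217 hr

Final: 0.03217 hr


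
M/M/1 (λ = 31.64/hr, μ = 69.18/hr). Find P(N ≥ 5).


ρ = 31.64/69.18 = 0.4574
P(N ≥ n) = ρ^n = 0.4574^5 = 0.020011

Final: 0.020011


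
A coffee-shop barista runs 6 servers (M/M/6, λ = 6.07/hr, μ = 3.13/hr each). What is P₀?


a = λ/μ = 6.07/3.13 = 1.9393; ρ = a/c = 0.3232
Σ_{k=0}^{5} a^k/k! (terms k=0..5) = 1.00000 + 1.93930 + 1.88044 + 1.21558 + 0.58934 + 0.22858 = 6.85323
Tail: a^6/(6!(1−ρ)) = 53.19443/(720·0.6768) = 0.10917
P₀ = 1/(6.85323 + 0.10917) = 1/6.96240 = 0.143629

Final: 0.143629


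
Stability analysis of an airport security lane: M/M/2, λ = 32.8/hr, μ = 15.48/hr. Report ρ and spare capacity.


Total capacity cμ = 2·15.48 = 30.96/hr
ρ = λ/(cμ) = 32.8/30.96 = 1.0594
Stable ⇔ ρ < 1: NO
Spare capacity = cμ − λ = 30.96 − 32.8 = -1.84/hr

Final: ρ = 1.0594; unstable; margin = -1.84/hr


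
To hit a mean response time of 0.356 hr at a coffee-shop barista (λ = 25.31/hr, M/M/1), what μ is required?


W = 1/(μ−λ) ⇒ μ − λ = 1/W = 1/0.356 = 2.8090
μ = λ + 1/W = 25.31 + 2.8090 = 28.1190 per hr

Final: 28.1190 /hr


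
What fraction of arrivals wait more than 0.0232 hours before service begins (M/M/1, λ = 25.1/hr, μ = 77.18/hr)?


ρ = 25.1/77.18 = 0.3252
P(Wq > t) = ρ·e^{−(μ−λ)t} = 0.3252·e^{−1.2083}
= 0.3252·0.298718 = 0.097147

Final: 0.097147


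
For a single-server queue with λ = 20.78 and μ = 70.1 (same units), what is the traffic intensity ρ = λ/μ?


ρ = λ/μ = 20.78/70.1 = 0.2964

Final: 0.2964


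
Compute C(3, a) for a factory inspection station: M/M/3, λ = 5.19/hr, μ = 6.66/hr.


a = λ/μ = 0.7793; ρ = a/3 = 0.2598
P₀ = 0.456732 (from M/M/c formula)
C(c,a) = [a^c/(c!(1−ρ))]·P₀ = [0.47324/(6·0.7402)]·0.456732
= 0.10655·0.456732 = 0.048665

Final: 0.048665


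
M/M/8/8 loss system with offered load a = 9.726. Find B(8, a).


B(c,a) = (a^c/c!) / Σ_{k=0}^{c} a^k/k!
a^8/8! = 1985.882727
Σ terms (k=0..8): 1.00000 + 9.72600 + 47.29754 + 153.33862 + 372.84285 + 725.25391 + 1175.63659 + 1633.46307 + 1985.88273 = 6104.441307
B = 1985.882727/6104.441307 = 0.325318

Final: 0.325318


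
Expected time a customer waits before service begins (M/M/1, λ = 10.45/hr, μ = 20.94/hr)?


ρ = 10.45/20.94 = 0.4990
Wq = ρ/(μ−λ) = 0.4990/(20.94 − 10.45) = 0.4990/10.49 = 0.04757 hr

Final: 0.04757 hr


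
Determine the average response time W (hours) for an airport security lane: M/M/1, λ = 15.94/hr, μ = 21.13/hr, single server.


W = 1/(μ−λ) = 1/(21.13 − 15.94) = 1/5.19 = 0.1927 hr

Final: 0.1927 hr


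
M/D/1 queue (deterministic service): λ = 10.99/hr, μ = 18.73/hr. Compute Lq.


ρ = 10.99/18.73 = 0.5868
M/D/1: Lq = ρ²/(2(1−ρ)) = 0.3443/(2·0.4132) = 0.41657

Final: 0.41657


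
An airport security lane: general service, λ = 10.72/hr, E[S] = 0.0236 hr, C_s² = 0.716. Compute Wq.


ρ = λ·E[S] = 10.72·0.0236 = 0.2530
E[S²] = E[S]²(1+C_s²) = 0.0236²·(1+0.716) = 0.0009557
Wq = λ·E[S²]/(2(1−ρ)) = 10.72·0.0009557/(2·0.7470) = 0.006858 hr

Final: 0.006858 hr


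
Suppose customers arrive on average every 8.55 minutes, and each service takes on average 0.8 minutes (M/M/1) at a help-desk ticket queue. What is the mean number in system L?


λ = 60/8.55 = 7.0175 /hr
μ = 60/0.8 = 75.0000 /hr
ρ = λ/μ = 7.0175/75.0000 = 0.09357
L = ρ/(1−ρ) = 0.09357/0.9064 = 0.1032

Final: 0.1032


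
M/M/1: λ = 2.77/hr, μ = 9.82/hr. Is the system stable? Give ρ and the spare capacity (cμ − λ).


Total capacity cμ = 1·9.82 = 9.82/hr
ρ = λ/(cμ) = 2.77/9.82 = 0.2821
Stable ⇔ ρ < 1: YES
Spare capacity = cμ − λ = 9.82 − 2.77 = 7.05/hr

Final: ρ = 0.2821; stable; margin = 7.05/hr


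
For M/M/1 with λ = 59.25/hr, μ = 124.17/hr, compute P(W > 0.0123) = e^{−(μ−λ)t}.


W ~ Exponential(μ−λ) for M/M/1.
μ − λ = 124.17 − 59.25 = 64.9200
P(W > t) = e^{−(μ−λ)t} = e^{−0.7985} = 0.449996

Final: 0.449996


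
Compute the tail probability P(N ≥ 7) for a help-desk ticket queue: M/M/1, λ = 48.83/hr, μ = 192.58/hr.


ρ = 48.83/192.58 = 0.2536
P(N ≥ n) = ρ^n = 0.2536^7 = 0.00006738

Final: 0.00006738


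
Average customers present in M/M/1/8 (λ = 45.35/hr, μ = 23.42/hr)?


ρ = 45.35/23.42 = 1.9364
L = ρ[1 − (K+1)ρ^K + Kρ^(K+1)] / [(1−ρ)(1−ρ^(K+1))]
Numerator: 1.9364·(1 − 9·197.662009 + 8·382.748596) = 2486.370261
Denominator: (-0.9364)·(-381.748596) = 357.461431
L = 2486.370261/357.461431 = 6.9556

Final: 6.9556


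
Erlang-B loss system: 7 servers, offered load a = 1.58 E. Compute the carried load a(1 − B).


B(7,1.58) = 0.001005 (Erlang-B)
Carried load = a(1 − B) = 1.58·(1 − 0.001005) = 1.58·0.998995 = 1.5784 E

Final: 1.5784 Erlangs


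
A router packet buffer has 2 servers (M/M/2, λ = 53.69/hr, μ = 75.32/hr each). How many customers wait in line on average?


a = λ/μ = 0.7128; ρ = a/2 = 0.3564
P₀ = 0.474478
Lq = P₀·a^c·ρ / (c!·(1−ρ)²) = 0.474478·0.50812·0.3564/(2·0.41420)
= 0.10373

Final: 0.10373


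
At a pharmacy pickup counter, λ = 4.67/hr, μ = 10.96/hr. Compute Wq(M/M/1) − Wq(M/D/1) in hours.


ρ = 4.67/10.96 = 0.4261
Wq(M/M/1) = ρ/(μ−λ) = 0.4261/6.29 = 0.06774 hr
Wq(M/D/1) = ρ/(2(μ−λ)) = 0.03387 hr
Savings = 0.06774 − 0.03387 = 0.03387 hr

Final: 0.03387 hr


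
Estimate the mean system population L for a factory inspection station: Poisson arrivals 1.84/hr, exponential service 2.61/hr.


ρ = λ/μ = 1.84/2.61 = 0.7050
L = ρ/(1−ρ) = 0.7050/(1 − 0.7050) = 0.7050/0.2950 = 2.3896

Final: 2.3896


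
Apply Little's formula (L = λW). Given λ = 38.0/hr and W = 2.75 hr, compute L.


L = λW = 38.0·2.75 = 104.5000

Final: 104.5000


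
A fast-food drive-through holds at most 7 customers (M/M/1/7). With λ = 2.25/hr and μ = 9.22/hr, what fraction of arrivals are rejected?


ρ = λ/μ = 2.25/9.22 = 0.2440
P_K = (1−ρ)ρ^K/(1−ρ^(K+1)) = (0.7560·0.00005154)/(1 − 0.00001258)
= 0.00003896/0.999987 = 0.00003896

Final: 0.00003896


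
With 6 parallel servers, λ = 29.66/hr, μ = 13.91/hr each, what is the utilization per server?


ρ = λ/(cμ) = 29.66/(6·13.91) = 29.66/83.46 = 0.3554

Final: 0.3554


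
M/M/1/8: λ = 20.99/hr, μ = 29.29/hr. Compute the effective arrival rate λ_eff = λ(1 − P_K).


ρ = 0.7166; P_K = (1−ρ)ρ^8/(1−ρ^9) = 0.020745
λ_eff = λ(1 − P_K) = 20.99·(1 − 0.020745) = 20.99·0.979255 = 20.5546 /hr

Final: 20.5546 /hr


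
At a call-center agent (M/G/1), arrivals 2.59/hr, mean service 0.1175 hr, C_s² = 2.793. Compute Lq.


ρ = λ·E[S] = 2.59·0.1175 = 0.3043
Lq = ρ²(1+C_s²)/(2(1−ρ)) = 0.09261·(1+2.793)/(2·0.6957)
= 0.09261·3.7930/1.3914 = 0.25248

Final: 0.25248


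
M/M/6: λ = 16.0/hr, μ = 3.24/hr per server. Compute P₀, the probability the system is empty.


a = λ/μ = 16.0/3.24 = 4.9383; ρ = a/c = 0.8230
Σ_{k=0}^{5} a^k/k! (terms k=0..5) = 1.00000 + 4.93827 + 12.19326 + 20.07122 + 24.77928 + 24.47336 = 87.45539
Tail: a^6/(6!(1−ρ)) = 14502.73244/(720·0.1770) = 113.82959
P₀ = 1/(87.45539 + 113.82959) = 1/201.28497 = 0.004968

Final: 0.004968


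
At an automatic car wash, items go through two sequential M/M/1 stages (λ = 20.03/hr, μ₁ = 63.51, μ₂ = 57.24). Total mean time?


Each node sees arrival rate λ = 20.03/hr (tandem ⇒ throughput preserved).
W₁ = 1/(μ₁−λ) = 1/(63.51−20.03) = 0.02300 hr
W₂ = 1/(μ₂−λ) = 1/(57.24−20.03) = 0.02687 hr
W_total = W₁ + W₂ = 0.02300 + 0.02687 = 0.04987 hr

Final: 0.04987 hr


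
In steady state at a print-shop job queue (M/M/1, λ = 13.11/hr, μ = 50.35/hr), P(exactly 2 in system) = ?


ρ = 13.11/50.35 = 0.2604
P_n = (1−ρ)·ρ^n = (1 − 0.2604)·0.2604^2 = 0.7396·0.067796 = 0.050144

Final: 0.050144


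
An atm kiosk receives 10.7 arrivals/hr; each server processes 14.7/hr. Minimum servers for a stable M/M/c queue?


Stability requires cμ > λ ⇔ c > λ/μ.
λ/μ = 10.7/14.7 = 0.7279
Minimum integer c = ⌊0.7279⌋ + 1 = 1
Check: 1·14.7 = 14.70 > 10.7, while 0·14.7 = 0.00 ≤ 10.7

Final: 1 servers


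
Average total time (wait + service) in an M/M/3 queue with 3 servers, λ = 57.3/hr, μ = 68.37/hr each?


a = 0.8381; ρ = 0.2794; P₀ = 0.430029
Lq = P₀·a^c·ρ/(c!(1−ρ)²) = 0.02270
Wq = Lq/λ = 0.02270/57.3 = 0.0003961 hr
W = Wq + 1/μ = 0.0003961 + 0.01463 = 0.01502 hr

Final: 0.01502 hr


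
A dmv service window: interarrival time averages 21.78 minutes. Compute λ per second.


λ = 1/(interarrival time) in consistent units.
1 second = 0.0166667 min, so λ = 0.0166667/21.78 = 0.0007652 per second

Final: 0.0007652 /sec


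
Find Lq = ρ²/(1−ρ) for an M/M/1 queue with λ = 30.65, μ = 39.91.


ρ = 30.65/39.91 = 0.7680
Lq = ρ²/(1−ρ) = 0.5898/0.2320 = 2.5420

Final: 2.5420


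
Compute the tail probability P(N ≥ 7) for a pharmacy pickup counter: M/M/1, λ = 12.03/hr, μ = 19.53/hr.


ρ = 12.03/19.53 = 0.6160
P(N ≥ n) = ρ^n = 0.6160^7 = 0.033647

Final: 0.033647


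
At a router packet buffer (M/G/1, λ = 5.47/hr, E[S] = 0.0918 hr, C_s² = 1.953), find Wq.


ρ = λ·E[S] = 5.47·0.0918 = 0.5021
E[S²] = E[S]²(1+C_s²) = 0.0918²·(1+1.953) = 0.024886
Wq = λ·E[S²]/(2(1−ρ)) = 5.47·0.024886/(2·0.4979) = 0.13671 hr

Final: 0.13671 hr


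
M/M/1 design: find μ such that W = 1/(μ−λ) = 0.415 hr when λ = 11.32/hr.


W = 1/(μ−λ) ⇒ μ − λ = 1/W = 1/0.415 = 2.4096
μ = λ + 1/W = 11.32 + 2.4096 = 13.7296 per hr

Final: 13.7296 /hr


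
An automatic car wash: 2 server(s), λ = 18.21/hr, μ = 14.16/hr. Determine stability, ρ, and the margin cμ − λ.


Total capacity cμ = 2·14.16 = 28.32/hr
ρ = λ/(cμ) = 18.21/28.32 = 0.6430
Stable ⇔ ρ < 1: YES
Spare capacity = cμ − λ = 28.32 − 18.21 = 10.11/hr

Final: ρ = 0.6430; stable; margin = 10.11/hr


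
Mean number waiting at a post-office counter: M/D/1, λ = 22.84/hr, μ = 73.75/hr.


ρ = 22.84/73.75 = 0.3097
M/D/1: Lq = ρ²/(2(1−ρ)) = 0.09591/(2·0.6903) = 0.06947

Final: 0.06947


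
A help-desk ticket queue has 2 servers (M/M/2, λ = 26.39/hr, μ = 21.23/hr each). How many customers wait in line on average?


a = λ/μ = 1.2431; ρ = a/2 = 0.6215
P₀ = 0.233406
Lq = P₀·a^c·ρ / (c!·(1−ρ)²) = 0.233406·1.54518·0.6215/(2·0.14324)
= 0.78244

Final: 0.78244


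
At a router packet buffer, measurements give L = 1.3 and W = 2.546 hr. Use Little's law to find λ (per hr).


λ = L/W = 1.3/2.546 = 0.5106 /hr

Final: 0.5106 /hr


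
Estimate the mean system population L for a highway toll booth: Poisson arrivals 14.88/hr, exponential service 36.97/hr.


ρ = λ/μ = 14.88/36.97 = 0.4025
L = ρ/(1−ρ) = 0.4025/(1 − 0.4025) = 0.4025/0.5975 = 0.6736

Final: 0.6736


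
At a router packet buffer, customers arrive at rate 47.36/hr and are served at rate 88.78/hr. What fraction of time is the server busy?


ρ = λ/μ = 47.36/88.78 = 0.5335

Final: 0.5335


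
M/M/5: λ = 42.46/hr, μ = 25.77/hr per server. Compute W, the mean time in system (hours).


a = 1.6477; ρ = 0.3295; P₀ = 0.191993
Lq = P₀·a^c·ρ/(c!(1−ρ)²) = 0.01424
Wq = Lq/λ = 0.01424/42.46 = 0.0003354 hr
W = Wq + 1/μ = 0.0003354 + 0.03880 = 0.03914 hr

Final: 0.03914 hr


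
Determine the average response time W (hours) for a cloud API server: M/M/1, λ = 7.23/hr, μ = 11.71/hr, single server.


W = 1/(μ−λ) = 1/(11.71 − 7.23) = 1/4.48 = 0.2232 hr

Final: 0.2232 hr


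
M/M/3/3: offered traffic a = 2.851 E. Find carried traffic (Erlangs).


B(3,2.851) = 0.327939 (Erlang-B)
Carried load = a(1 − B) = 2.851·(1 − 0.327939) = 2.851·0.672061 = 1.9160 E

Final: 1.9160 Erlangs


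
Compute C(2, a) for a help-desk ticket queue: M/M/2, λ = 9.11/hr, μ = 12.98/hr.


a = λ/μ = 0.7018; ρ = a/2 = 0.3509
P₀ = 0.480468 (from M/M/c formula)
C(c,a) = [a^c/(c!(1−ρ))]·P₀ = [0.49259/(2·0.6491)]·0.480468
= 0.37946·0.480468 = 0.182317

Final: 0.182317


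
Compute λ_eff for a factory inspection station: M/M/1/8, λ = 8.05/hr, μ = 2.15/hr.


ρ = 3.7442; P_K = (1−ρ)ρ^8/(1−ρ^9) = 0.732924
λ_eff = λ(1 − P_K) = 8.05·(1 − 0.732924) = 8.05·0.267076 = 2.1500 /hr

Final: 2.1500 /hr


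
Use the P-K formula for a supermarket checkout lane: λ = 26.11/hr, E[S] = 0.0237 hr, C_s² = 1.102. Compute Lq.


ρ = λ·E[S] = 26.11·0.0237 = 0.6188
Lq = ρ²(1+C_s²)/(2(1−ρ)) = 0.3829·(1+1.102)/(2·0.3812)
= 0.3829·2.1020/0.7624 = 1.05577

Final: 1.05577


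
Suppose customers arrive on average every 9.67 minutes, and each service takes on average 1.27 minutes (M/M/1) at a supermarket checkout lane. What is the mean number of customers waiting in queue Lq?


λ = 60/9.67 = 6.2048 /hr
μ = 60/1.27 = 47.2441 /hr
ρ = λ/μ = 6.2048/47.2441 = 0.1313
Lq = ρ²/(1−ρ) = 0.01725/0.8687 = 0.01986

Final: 0.01986


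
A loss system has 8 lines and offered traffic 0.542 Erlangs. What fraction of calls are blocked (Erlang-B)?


B(c,a) = (a^c/c!) / Σ_{k=0}^{c} a^k/k!
a^8/8! = 0.0000001847
Σ terms (k=0..8): 1.00000 + 0.54200 + 0.14688 + 0.02654 + 0.003596 + 0.0003898 + 0.00003521 + 0.000002726 + 0.0000001847 = 1.719442
B = 0.0000001847/1.719442 = 0.0000001074

Final: 0.0000001074


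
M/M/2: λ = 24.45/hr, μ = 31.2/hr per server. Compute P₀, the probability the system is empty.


a = λ/μ = 24.45/31.2 = 0.7837; ρ = a/c = 0.3918
Σ_{k=0}^{1} a^k/k! (terms k=0..1) = 1.00000 + 0.78365 = 1.78365
Tail: a^2/(2!(1−ρ)) = 0.61411/(2·0.6082) = 0.50488
P₀ = 1/(1.78365 + 0.50488) = 1/2.28854 = 0.436960

Final: 0.436960


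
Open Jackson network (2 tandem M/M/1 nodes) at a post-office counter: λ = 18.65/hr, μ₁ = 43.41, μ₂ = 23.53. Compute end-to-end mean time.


Each node sees arrival rate λ = 18.65/hr (tandem ⇒ throughput preserved).
W₁ = 1/(μ₁−λ) = 1/(43.41−18.65) = 0.04039 hr
W₂ = 1/(μ₂−λ) = 1/(23.53−18.65) = 0.20492 hr
W_total = W₁ + W₂ = 0.04039 + 0.20492 = 0.24531 hr

Final: 0.24531 hr


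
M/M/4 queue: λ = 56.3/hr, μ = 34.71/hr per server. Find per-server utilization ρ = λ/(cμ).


ρ = λ/(cμ) = 56.3/(4·34.71) = 56.3/138.84 = 0.4055

Final: 0.4055


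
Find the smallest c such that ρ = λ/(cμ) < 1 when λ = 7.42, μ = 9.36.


Stability requires cμ > λ ⇔ c > λ/μ.
λ/μ = 7.42/9.36 = 0.7927
Minimum integer c = ⌊0.7927⌋ + 1 = 1
Check: 1·9.36 = 9.36 > 7.42, while 0·9.36 = 0.00 ≤ 7.42

Final: 1 servers


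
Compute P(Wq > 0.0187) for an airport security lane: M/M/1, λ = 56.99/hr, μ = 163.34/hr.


ρ = 56.99/163.34 = 0.3489
P(Wq > t) = ρ·e^{−(μ−λ)t} = 0.3489·e^{−1.9887}
= 0.3489·0.136867 = 0.047753

Final: 0.047753


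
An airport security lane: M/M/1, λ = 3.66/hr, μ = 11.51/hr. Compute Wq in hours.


ρ = 3.66/11.51 = 0.3180
Wq = ρ/(μ−λ) = 0.3180/(11.51 − 3.66) = 0.3180/7.85 = 0.04051 hr

Final: 0.04051 hr


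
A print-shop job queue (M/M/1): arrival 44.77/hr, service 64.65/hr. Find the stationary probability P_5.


ρ = 44.77/64.65 = 0.6925
P_n = (1−ρ)·ρ^n = (1 − 0.6925)·0.6925^5 = 0.3075·0.159255 = 0.048971

Final: 0.048971


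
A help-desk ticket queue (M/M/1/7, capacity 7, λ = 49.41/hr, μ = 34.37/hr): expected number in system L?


ρ = 49.41/34.37 = 1.4376
L = ρ[1 − (K+1)ρ^K + Kρ^(K+1)] / [(1−ρ)(1−ρ^(K+1))]
Numerator: 1.4376·(1 − 8·12.689580 + 7·18.242425) = 39.074203
Denominator: (-0.4376)·(-17.242425) = 7.545129
L = 39.074203/7.545129 = 5.1787

Final: 5.1787


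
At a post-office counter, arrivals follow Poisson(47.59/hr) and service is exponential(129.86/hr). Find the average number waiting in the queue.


ρ = 47.59/129.86 = 0.3665
Lq = ρ²/(1−ρ) = 0.1343/0.6335 = 0.2120

Final: 0.2120


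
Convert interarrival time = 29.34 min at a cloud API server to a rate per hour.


λ = 1/(interarrival time) in consistent units.
1 hour = 60 min, so λ = 60/29.34 = 2.0450 per hour

Final: 2.0450 /hr


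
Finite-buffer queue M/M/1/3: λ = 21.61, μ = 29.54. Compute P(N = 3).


ρ = λ/μ = 21.61/29.54 = 0.7316
P_K = (1−ρ)ρ^K/(1−ρ^(K+1)) = (0.2684·0.391501)/(1 − 0.286403)
= 0.105098/0.713597 = 0.147280

Final: 0.147280


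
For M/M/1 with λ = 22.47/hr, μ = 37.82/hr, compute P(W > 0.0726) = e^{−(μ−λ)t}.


W ~ Exponential(μ−λ) for M/M/1.
μ − λ = 37.82 − 22.47 = 15.3500
P(W > t) = e^{−(μ−λ)t} = e^{−1.1144} = 0.328109

Final: 0.328109


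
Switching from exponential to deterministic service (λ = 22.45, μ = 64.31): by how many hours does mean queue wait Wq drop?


ρ = 22.45/64.31 = 0.3491
Wq(M/M/1) = ρ/(μ−λ) = 0.3491/41.86 = 0.008339 hr
Wq(M/D/1) = ρ/(2(μ−λ)) = 0.004170 hr
Savings = 0.008339 − 0.004170 = 0.004170 hr

Final: 0.004170 hr


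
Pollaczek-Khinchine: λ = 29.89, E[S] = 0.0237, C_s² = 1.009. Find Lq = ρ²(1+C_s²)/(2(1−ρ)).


ρ = λ·E[S] = 29.89·0.0237 = 0.7084
Lq = ρ²(1+C_s²)/(2(1−ρ)) = 0.5018·(1+1.009)/(2·0.2916)
= 0.5018·2.0090/0.5832 = 1.72862

Final: 1.72862


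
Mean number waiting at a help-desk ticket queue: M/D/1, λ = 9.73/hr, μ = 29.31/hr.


ρ = 9.73/29.31 = 0.3320
M/D/1: Lq = ρ²/(2(1−ρ)) = 0.1102/(2·0.6680) = 0.08248

Final: 0.08248


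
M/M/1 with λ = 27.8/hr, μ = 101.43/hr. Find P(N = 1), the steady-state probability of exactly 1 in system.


ρ = 27.8/101.43 = 0.2741
P_n = (1−ρ)·ρ^n = (1 − 0.2741)·0.2741^1 = 0.7259·0.274081 = 0.198960

Final: 0.198960


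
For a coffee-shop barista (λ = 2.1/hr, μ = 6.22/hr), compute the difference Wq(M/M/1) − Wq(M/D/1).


ρ = 2.1/6.22 = 0.3376
Wq(M/M/1) = ρ/(μ−λ) = 0.3376/4.12 = 0.08195 hr
Wq(M/D/1) = ρ/(2(μ−λ)) = 0.04097 hr
Savings = 0.08195 − 0.04097 = 0.04097 hr

Final: 0.04097 hr


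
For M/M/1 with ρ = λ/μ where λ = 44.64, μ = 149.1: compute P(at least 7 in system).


ρ = 44.64/149.1 = 0.2994
P(N ≥ n) = ρ^n = 0.2994^7 = 0.0002156

Final: 0.0002156


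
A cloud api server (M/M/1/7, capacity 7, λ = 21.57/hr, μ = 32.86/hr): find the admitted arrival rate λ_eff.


ρ = 0.6564; P_K = (1−ρ)ρ^7/(1−ρ^8) = 0.018687
λ_eff = λ(1 − P_K) = 21.57·(1 − 0.018687) = 21.57·0.981313 = 21.1669 /hr

Final: 21.1669 /hr


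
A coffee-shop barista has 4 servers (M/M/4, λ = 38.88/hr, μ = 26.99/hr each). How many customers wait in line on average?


a = λ/μ = 1.4405; ρ = a/4 = 0.3601
P₀ = 0.234922
Lq = P₀·a^c·ρ / (c!·(1−ρ)²) = 0.234922·4.30619·0.3601/(24·0.40943)
= 0.03708

Final: 0.03708


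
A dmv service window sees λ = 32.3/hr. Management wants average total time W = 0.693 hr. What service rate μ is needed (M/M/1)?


W = 1/(μ−λ) ⇒ μ − λ = 1/W = 1/0.693 = 1.4430
μ = λ + 1/W = 32.3 + 1.4430 = 33.7430 per hr

Final: 33.7430 /hr


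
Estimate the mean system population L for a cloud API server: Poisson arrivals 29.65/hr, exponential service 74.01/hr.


ρ = λ/μ = 29.65/74.01 = 0.4006
L = ρ/(1−ρ) = 0.4006/(1 − 0.4006) = 0.4006/0.5994 = 0.6684

Final: 0.6684


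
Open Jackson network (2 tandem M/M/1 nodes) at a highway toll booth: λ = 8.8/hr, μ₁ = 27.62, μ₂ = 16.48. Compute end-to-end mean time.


Each node sees arrival rate λ = 8.8/hr (tandem ⇒ throughput preserved).
W₁ = 1/(μ₁−λ) = 1/(27.62−8.8) = 0.05313 hr
W₂ = 1/(μ₂−λ) = 1/(16.48−8.8) = 0.13021 hr
W_total = W₁ + W₂ = 0.05313 + 0.13021 = 0.18334 hr

Final: 0.18334 hr


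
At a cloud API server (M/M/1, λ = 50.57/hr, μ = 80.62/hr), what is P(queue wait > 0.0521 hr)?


ρ = 50.57/80.62 = 0.6273
P(Wq > t) = ρ·e^{−(μ−λ)t} = 0.6273·e^{−1.5656}
= 0.6273·0.208962 = 0.131074

Final: 0.131074


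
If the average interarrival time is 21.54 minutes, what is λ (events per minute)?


λ = 1/(interarrival time) in consistent units.
1 minute = 1 min, so λ = 1/21.54 = 0.04643 per minute

Final: 0.04643 /min


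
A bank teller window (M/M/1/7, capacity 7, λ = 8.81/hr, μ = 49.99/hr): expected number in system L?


ρ = 8.81/49.99 = 0.1762
L = ρ[1 − (K+1)ρ^K + Kρ^(K+1)] / [(1−ρ)(1−ρ^(K+1))]
Numerator: 0.1762·(1 − 8·0.000005280 + 7·0.0000009306) = 0.176229
Denominator: (0.8238)·(0.999999) = 0.823764
L = 0.176229/0.823764 = 0.2139

Final: 0.2139


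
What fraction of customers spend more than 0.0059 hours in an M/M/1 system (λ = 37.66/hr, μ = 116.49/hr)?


W ~ Exponential(μ−λ) for M/M/1.
μ − λ = 116.49 − 37.66 = 78.8300
P(W > t) = e^{−(μ−λ)t} = e^{−0.4651} = 0.628074

Final: 0.628074


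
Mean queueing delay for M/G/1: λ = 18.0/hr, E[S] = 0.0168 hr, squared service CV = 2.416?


ρ = λ·E[S] = 18.0·0.0168 = 0.3024
E[S²] = E[S]²(1+C_s²) = 0.0168²·(1+2.416) = 0.0009641
Wq = λ·E[S²]/(2(1−ρ)) = 18.0·0.0009641/(2·0.6976) = 0.01244 hr

Final: 0.01244 hr


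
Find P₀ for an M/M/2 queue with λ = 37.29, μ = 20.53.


a = λ/μ = 37.29/20.53 = 1.8164; ρ = a/c = 0.9082
Σ_{k=0}^{1} a^k/k! (terms k=0..1) = 1.00000 + 1.81637 = 2.81637
Tail: a^2/(2!(1−ρ)) = 3.29919/(2·0.09182) = 17.96613
P₀ = 1/(2.81637 + 17.96613) = 1/20.78249 = 0.048117

Final: 0.048117


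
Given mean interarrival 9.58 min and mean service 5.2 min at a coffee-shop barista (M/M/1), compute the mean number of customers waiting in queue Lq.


λ = 60/9.58 = 6.2630 /hr
μ = 60/5.2 = 11.5385 /hr
ρ = λ/μ = 6.2630/11.5385 = 0.5428
Lq = ρ²/(1−ρ) = 0.2946/0.4572 = 0.6444

Final: 0.6444


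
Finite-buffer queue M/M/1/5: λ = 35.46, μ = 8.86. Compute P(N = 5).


ρ = λ/μ = 35.46/8.86 = 4.0023
P_K = (1−ρ)ρ^K/(1−ρ^(K+1)) = (-3.0023·1026.892654)/(1 − 4109.888656)
= -3082.996003/-4108.888656 = 0.750324

Final: 0.750324


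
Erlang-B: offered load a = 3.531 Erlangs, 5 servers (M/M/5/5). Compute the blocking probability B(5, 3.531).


B(c,a) = (a^c/c!) / Σ_{k=0}^{c} a^k/k!
a^5/5! = 4.574118
Σ terms (k=0..5): 1.00000 + 3.53100 + 6.23398 + 7.33740 + 6.47709 + 4.57412 = 29.153579
B = 4.574118/29.153579 = 0.156897

Final: 0.156897


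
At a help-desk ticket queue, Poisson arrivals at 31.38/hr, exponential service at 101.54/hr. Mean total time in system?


W = 1/(μ−λ) = 1/(101.54 − 31.38) = 1/70.16 = 0.01425 hr

Final: 0.01425 hr


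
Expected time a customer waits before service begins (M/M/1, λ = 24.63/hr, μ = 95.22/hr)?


ρ = 24.63/95.22 = 0.2587
Wq = ρ/(μ−λ) = 0.2587/(95.22 − 24.63) = 0.2587/70.59 = 0.003664 hr

Final: 0.003664 hr


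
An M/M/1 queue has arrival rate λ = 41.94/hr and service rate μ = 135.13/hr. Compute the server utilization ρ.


ρ = λ/μ = 41.94/135.13 = 0.3104

Final: 0.3104


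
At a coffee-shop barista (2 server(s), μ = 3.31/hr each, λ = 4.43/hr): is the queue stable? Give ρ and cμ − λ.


Total capacity cμ = 2·3.31 = 6.62/hr
ρ = λ/(cμ) = 4.43/6.62 = 0.6692
Stable ⇔ ρ < 1: YES
Spare capacity = cμ − λ = 6.62 − 4.43 = 2.19/hr

Final: ρ = 0.6692; stable; margin = 2.19/hr


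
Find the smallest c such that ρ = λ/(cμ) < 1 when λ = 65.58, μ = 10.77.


Stability requires cμ > λ ⇔ c > λ/μ.
λ/μ = 65.58/10.77 = 6.0891
Minimum integer c = ⌊6.0891⌋ + 1 = 7
Check: 7·10.77 = 75.39 > 65.58, while 6·10.77 = 64.62 ≤ 65.58

Final: 7 servers


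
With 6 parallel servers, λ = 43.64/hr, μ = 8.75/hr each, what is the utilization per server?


ρ = λ/(cμ) = 43.64/(6·8.75) = 43.64/52.50 = 0.8312

Final: 0.8312


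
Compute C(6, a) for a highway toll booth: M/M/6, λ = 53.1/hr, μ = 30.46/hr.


a = λ/μ = 1.7433; ρ = a/6 = 0.2905
P₀ = 0.174836 (from M/M/c formula)
C(c,a) = [a^c/(c!(1−ρ))]·P₀ = [28.06647/(720·0.7095)]·0.174836
= 0.05495·0.174836 = 0.009606

Final: 0.009606


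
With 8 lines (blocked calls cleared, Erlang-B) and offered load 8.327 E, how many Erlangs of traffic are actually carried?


B(8,8.327) = 0.253530 (Erlang-B)
Carried load = a(1 − B) = 8.327·(1 − 0.253530) = 8.327·0.746470 = 6.2159 E

Final: 6.2159 Erlangs


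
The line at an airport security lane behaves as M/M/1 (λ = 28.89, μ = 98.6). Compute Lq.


ρ = 28.89/98.6 = 0.2930
Lq = ρ²/(1−ρ) = 0.08585/0.7070 = 0.1214

Final: 0.1214


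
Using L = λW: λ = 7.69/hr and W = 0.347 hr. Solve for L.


L = λW = 7.69·0.347 = 2.6684

Final: 2.6684


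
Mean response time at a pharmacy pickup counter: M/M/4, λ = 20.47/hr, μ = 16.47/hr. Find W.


a = 1.2429; ρ = 0.3107; P₀ = 0.287402
Lq = P₀·a^c·ρ/(c!(1−ρ)²) = 0.01869
Wq = Lq/λ = 0.01869/20.47 = 0.0009129 hr
W = Wq + 1/μ = 0.0009129 + 0.06072 = 0.06163 hr

Final: 0.06163 hr


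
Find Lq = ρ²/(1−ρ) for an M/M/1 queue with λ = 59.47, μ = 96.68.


ρ = 59.47/96.68 = 0.6151
Lq = ρ²/(1−ρ) = 0.3784/0.3849 = 0.9831

Final: 0.9831


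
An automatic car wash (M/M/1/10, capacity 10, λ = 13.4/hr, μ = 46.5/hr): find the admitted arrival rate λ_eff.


ρ = 0.2882; P_K = (1−ρ)ρ^10/(1−ρ^11) = 0.000002811
λ_eff = λ(1 − P_K) = 13.4·(1 − 0.000002811) = 13.4·0.999997 = 13.4000 /hr

Final: 13.4000 /hr


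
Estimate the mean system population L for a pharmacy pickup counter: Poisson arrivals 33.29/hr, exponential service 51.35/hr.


ρ = λ/μ = 33.29/51.35 = 0.6483
L = ρ/(1−ρ) = 0.6483/(1 − 0.6483) = 0.6483/0.3517 = 1.8433

Final: 1.8433


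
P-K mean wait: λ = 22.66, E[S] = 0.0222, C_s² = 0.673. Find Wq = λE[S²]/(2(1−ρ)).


ρ = λ·E[S] = 22.66·0.0222 = 0.5031
E[S²] = E[S]²(1+C_s²) = 0.0222²·(1+0.673) = 0.0008245
Wq = λ·E[S²]/(2(1−ρ)) = 22.66·0.0008245/(2·0.4969) = 0.01880 hr

Final: 0.01880 hr


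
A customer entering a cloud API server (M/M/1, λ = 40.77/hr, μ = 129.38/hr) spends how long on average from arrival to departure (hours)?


W = 1/(μ−λ) = 1/(129.38 − 40.77) = 1/88.61 = 0.01129 hr

Final: 0.01129 hr


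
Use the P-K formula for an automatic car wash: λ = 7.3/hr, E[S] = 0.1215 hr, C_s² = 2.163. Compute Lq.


ρ = λ·E[S] = 7.3·0.1215 = 0.8869
Lq = ρ²(1+C_s²)/(2(1−ρ)) = 0.7867·(1+2.163)/(2·0.1131)
= 0.7867·3.1630/0.2261 = 11.00517

Final: 11.00517


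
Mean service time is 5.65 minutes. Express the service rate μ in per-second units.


μ = 1/(service time) in consistent units.
1 second = 0.0166667 min, so μ = 0.0166667/5.65 = 0.002950 per second

Final: 0.002950 /sec


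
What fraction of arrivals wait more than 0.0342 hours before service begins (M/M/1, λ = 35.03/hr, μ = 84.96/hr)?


ρ = 35.03/84.96 = 0.4123
P(Wq > t) = ρ·e^{−(μ−λ)t} = 0.4123·e^{−1.7076}
= 0.4123·0.181299 = 0.074752

Final: 0.074752


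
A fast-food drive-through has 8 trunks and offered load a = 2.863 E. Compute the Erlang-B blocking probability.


B(c,a) = (a^c/c!) / Σ_{k=0}^{c} a^k/k!
a^8/8! = 0.111957
Σ terms (k=0..8): 1.00000 + 2.86300 + 4.09838 + 3.91122 + 2.79946 + 1.60297 + 0.76488 + 0.31284 + 0.11196 = 17.464717
B = 0.111957/17.464717 = 0.006410

Final: 0.006410


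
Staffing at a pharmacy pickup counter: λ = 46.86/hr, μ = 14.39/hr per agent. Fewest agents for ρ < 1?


Stability requires cμ > λ ⇔ c > λ/μ.
λ/μ = 46.86/14.39 = 3.2564
Minimum integer c = ⌊3.2564⌋ + 1 = 4
Check: 4·14.39 = 57.56 > 46.86, while 3·14.39 = 43.17 ≤ 46.86

Final: 4 servers


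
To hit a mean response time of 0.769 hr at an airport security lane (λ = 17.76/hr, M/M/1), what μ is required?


W = 1/(μ−λ) ⇒ μ − λ = 1/W = 1/0.769 = 1.3004
μ = λ + 1/W = 17.76 + 1.3004 = 19.0604 per hr

Final: 19.0604 /hr


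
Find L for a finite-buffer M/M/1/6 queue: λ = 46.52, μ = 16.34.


ρ = 46.52/16.34 = 2.8470
L = ρ[1 − (K+1)ρ^K + Kρ^(K+1)] / [(1−ρ)(1−ρ^(K+1))]
Numerator: 2.8470·(1 − 7·532.507738 + 6·1516.050182) = 15287.676074
Denominator: (-1.8470)·(-1515.050182) = 2798.299541
L = 15287.676074/2798.299541 = 5.4632

Final: 5.4632


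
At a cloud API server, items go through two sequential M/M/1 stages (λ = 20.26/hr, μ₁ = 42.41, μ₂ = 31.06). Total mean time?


Each node sees arrival rate λ = 20.26/hr (tandem ⇒ throughput preserved).
W₁ = 1/(μ₁−λ) = 1/(42.41−20.26) = 0.04515 hr
W₂ = 1/(μ₂−λ) = 1/(31.06−20.26) = 0.09259 hr
W_total = W₁ + W₂ = 0.04515 + 0.09259 = 0.13774 hr

Final: 0.13774 hr


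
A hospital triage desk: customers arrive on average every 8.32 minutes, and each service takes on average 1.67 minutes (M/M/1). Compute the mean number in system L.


λ = 60/8.32 = 7.2115 /hr
μ = 60/1.67 = 35.9281 /hr
ρ = λ/μ = 7.2115/35.9281 = 0.2007
L = ρ/(1−ρ) = 0.2007/0.7993 = 0.2511

Final: 0.2511


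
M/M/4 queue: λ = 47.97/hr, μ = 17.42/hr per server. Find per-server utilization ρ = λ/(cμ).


ρ = λ/(cμ) = 47.97/(4·17.42) = 47.97/69.68 = 0.6884

Final: 0.6884


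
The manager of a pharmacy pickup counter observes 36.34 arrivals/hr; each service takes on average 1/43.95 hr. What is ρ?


ρ = λ/μ = 36.34/43.95 = 0.8268

Final: 0.8268


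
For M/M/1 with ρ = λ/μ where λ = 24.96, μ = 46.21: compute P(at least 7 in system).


ρ = 24.96/46.21 = 0.5401
P(N ≥ n) = ρ^n = 0.5401^7 = 0.013414

Final: 0.013414


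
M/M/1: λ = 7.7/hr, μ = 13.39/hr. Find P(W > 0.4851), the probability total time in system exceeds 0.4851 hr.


W ~ Exponential(μ−λ) for M/M/1.
μ − λ = 13.39 − 7.7 = 5.6900
P(W > t) = e^{−(μ−λ)t} = e^{−2.7602} = 0.063278

Final: 0.063278


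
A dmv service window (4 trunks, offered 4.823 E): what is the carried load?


B(4,4.823) = 0.384096 (Erlang-B)
Carried load = a(1 − B) = 4.823·(1 − 0.384096) = 4.823·0.615904 = 2.9705 E

Final: 2.9705 Erlangs


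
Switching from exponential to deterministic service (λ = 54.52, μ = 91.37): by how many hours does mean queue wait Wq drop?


ρ = 54.52/91.37 = 0.5967
Wq(M/M/1) = ρ/(μ−λ) = 0.5967/36.85 = 0.01619 hr
Wq(M/D/1) = ρ/(2(μ−λ)) = 0.008096 hr
Savings = 0.01619 − 0.008096 = 0.008096 hr

Final: 0.008096 hr


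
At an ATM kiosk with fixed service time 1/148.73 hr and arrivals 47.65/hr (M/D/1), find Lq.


ρ = 47.65/148.73 = 0.3204
M/D/1: Lq = ρ²/(2(1−ρ)) = 0.1026/(2·0.6796) = 0.07551

Final: 0.07551


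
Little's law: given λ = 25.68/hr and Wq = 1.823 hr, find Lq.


Lq = λWq = 25.68·1.823 = 46.8146

Final: 46.8146


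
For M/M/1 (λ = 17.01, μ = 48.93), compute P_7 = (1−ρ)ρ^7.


ρ = 17.01/48.93 = 0.3476
P_n = (1−ρ)·ρ^n = (1 − 0.3476)·0.3476^7 = 0.6524·0.0006136 = 0.0004003

Final: 0.0004003


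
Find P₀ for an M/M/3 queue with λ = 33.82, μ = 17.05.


a = λ/μ = 33.82/17.05 = 1.9836; ρ = a/c = 0.6612
Σ_{k=0}^{2} a^k/k! (terms k=0..2) = 1.00000 + 1.98358 + 1.96729 = 4.95087
Tail: a^3/(3!(1−ρ)) = 7.80455/(6·0.3388) = 3.83922
P₀ = 1/(4.95087 + 3.83922) = 1/8.79009 = 0.113764

Final: 0.113764


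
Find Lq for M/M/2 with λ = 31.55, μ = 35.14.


a = λ/μ = 0.8978; ρ = a/2 = 0.4489
P₀ = 0.380340
Lq = P₀·a^c·ρ / (c!·(1−ρ)²) = 0.380340·0.80611·0.4489/(2·0.30369)
= 0.22661

Final: 0.22661


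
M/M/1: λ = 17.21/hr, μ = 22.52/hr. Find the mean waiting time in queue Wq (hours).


ρ = 17.21/22.52 = 0.7642
Wq = ρ/(μ−λ) = 0.7642/(22.52 − 17.21) = 0.7642/5.31 = 0.1439 hr

Final: 0.1439 hr


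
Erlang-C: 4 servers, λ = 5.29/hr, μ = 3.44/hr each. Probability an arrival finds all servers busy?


a = λ/μ = 1.5378; ρ = a/4 = 0.3844
P₀ = 0.212548 (from M/M/c formula)
C(c,a) = [a^c/(c!(1−ρ))]·P₀ = [5.59228/(24·0.6156)]·0.212548
= 0.37854·0.212548 = 0.080458

Final: 0.080458


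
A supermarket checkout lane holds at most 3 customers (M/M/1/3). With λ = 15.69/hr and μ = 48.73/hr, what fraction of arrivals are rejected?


ρ = λ/μ = 15.69/48.73 = 0.3220
P_K = (1−ρ)ρ^K/(1−ρ^(K+1)) = (0.6780·0.033379)/(1 − 0.010747)
= 0.022632/0.989253 = 0.022878

Final: 0.022878


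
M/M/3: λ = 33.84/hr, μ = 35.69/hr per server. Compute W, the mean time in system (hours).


a = 0.9482; ρ = 0.3161; P₀ = 0.383819
Lq = P₀·a^c·ρ/(c!(1−ρ)²) = 0.03684
Wq = Lq/λ = 0.03684/33.84 = 0.001089 hr
W = Wq + 1/μ = 0.001089 + 0.02802 = 0.02911 hr

Final: 0.02911 hr


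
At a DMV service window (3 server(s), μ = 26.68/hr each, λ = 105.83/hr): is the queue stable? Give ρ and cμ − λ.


Total capacity cμ = 3·26.68 = 80.04/hr
ρ = λ/(cμ) = 105.83/80.04 = 1.3222
Stable ⇔ ρ < 1: NO
Spare capacity = cμ − λ = 80.04 − 105.83 = -25.79/hr

Final: ρ = 1.3222; unstable; margin = -25.79/hr


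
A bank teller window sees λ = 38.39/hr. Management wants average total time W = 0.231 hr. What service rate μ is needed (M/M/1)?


W = 1/(μ−λ) ⇒ μ − λ = 1/W = 1/0.231 = 4.3290
μ = λ + 1/W = 38.39 + 4.3290 = 42.7190 per hr

Final: 42.7190 /hr


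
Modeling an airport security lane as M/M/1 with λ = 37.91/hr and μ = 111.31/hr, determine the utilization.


ρ = λ/μ = 37.91/111.31 = 0.3406

Final: 0.3406


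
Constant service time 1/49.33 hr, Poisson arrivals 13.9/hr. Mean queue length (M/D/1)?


ρ = 13.9/49.33 = 0.2818
M/D/1: Lq = ρ²/(2(1−ρ)) = 0.07940/(2·0.7182) = 0.05527

Final: 0.05527


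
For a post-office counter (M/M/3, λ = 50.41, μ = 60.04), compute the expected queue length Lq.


a = λ/μ = 0.8396; ρ = a/3 = 0.2799
P₀ = 0.429358
Lq = P₀·a^c·ρ / (c!·(1−ρ)²) = 0.429358·0.59187·0.2799/(6·0.51859)
= 0.02286

Final: 0.02286


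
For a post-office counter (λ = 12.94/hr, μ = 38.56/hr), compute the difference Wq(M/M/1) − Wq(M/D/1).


ρ = 12.94/38.56 = 0.3356
Wq(M/M/1) = ρ/(μ−λ) = 0.3356/25.62 = 0.01310 hr
Wq(M/D/1) = ρ/(2(μ−λ)) = 0.006549 hr
Savings = 0.01310 − 0.006549 = 0.006549 hr

Final: 0.006549 hr


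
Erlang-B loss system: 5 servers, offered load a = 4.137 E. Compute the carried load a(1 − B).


B(5,4.137) = 0.211269 (Erlang-B)
Carried load = a(1 − B) = 4.137·(1 − 0.211269) = 4.137·0.788731 = 3.2630 E

Final: 3.2630 Erlangs


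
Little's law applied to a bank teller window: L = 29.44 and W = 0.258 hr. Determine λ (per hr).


λ = L/W = 29.44/0.258 = 114.1085 /hr

Final: 114.1085 /hr


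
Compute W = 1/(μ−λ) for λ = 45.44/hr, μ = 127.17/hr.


W = 1/(μ−λ) = 1/(127.17 − 45.44) = 1/81.73 = 0.01224 hr

Final: 0.01224 hr


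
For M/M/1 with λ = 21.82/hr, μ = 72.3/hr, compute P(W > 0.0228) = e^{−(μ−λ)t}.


W ~ Exponential(μ−λ) for M/M/1.
μ − λ = 72.3 − 21.82 = 50.4800
P(W > t) = e^{−(μ−λ)t} = e^{−1.1509} = 0.316338

Final: 0.316338


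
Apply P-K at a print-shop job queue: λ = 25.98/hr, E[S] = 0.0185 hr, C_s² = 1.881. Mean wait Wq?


ρ = λ·E[S] = 25.98·0.0185 = 0.4806
E[S²] = E[S]²(1+C_s²) = 0.0185²·(1+1.881) = 0.0009860
Wq = λ·E[S²]/(2(1−ρ)) = 25.98·0.0009860/(2·0.5194) = 0.02466 hr

Final: 0.02466 hr


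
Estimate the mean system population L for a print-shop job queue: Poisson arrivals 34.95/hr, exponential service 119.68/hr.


ρ = λ/μ = 34.95/119.68 = 0.2920
L = ρ/(1−ρ) = 0.2920/(1 − 0.2920) = 0.2920/0.7080 = 0.4125

Final: 0.4125


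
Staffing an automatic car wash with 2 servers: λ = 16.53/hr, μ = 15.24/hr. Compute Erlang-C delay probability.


a = λ/μ = 1.0846; ρ = a/2 = 0.5423
P₀ = 0.296745 (from M/M/c formula)
C(c,a) = [a^c/(c!(1−ρ))]·P₀ = [1.17646/(2·0.4577)]·0.296745
= 1.28525·0.296745 = 0.381391

Final: 0.381391
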